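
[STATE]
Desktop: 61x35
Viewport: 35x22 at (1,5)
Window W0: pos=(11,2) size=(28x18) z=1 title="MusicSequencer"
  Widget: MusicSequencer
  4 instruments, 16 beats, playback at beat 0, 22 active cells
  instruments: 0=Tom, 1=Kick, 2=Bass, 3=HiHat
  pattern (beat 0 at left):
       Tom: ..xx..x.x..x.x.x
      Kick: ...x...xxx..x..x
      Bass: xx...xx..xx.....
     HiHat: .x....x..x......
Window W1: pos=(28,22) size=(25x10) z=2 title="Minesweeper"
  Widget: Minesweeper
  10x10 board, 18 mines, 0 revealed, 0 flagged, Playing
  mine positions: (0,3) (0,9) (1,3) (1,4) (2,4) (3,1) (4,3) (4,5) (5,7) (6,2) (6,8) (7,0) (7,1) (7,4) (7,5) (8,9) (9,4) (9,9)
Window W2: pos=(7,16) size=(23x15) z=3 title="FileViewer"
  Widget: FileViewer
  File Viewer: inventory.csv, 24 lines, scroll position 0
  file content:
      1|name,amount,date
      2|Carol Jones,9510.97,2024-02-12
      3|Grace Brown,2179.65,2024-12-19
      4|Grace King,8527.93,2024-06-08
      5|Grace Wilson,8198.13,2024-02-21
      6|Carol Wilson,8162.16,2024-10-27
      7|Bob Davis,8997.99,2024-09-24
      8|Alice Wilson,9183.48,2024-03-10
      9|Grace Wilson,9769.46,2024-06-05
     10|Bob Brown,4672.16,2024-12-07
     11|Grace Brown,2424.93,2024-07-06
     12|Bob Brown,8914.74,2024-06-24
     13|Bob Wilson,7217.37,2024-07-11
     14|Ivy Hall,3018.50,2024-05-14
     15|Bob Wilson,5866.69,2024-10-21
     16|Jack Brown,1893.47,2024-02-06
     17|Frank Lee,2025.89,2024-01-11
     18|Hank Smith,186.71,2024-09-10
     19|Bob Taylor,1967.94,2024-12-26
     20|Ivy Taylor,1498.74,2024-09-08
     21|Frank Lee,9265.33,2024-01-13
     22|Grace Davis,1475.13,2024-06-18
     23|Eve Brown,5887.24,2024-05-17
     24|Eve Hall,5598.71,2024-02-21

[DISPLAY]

          ┃      ▼123456789012345  
          ┃   Tom··██··█·█··█·█·█  
          ┃  Kick···█···███··█··█  
          ┃  Bass██···██··██·····  
          ┃ HiHat·█····█··█······  
          ┃                        
          ┃                        
          ┃                        
          ┃                        
          ┃                        
          ┃                        
      ┏━━━━━━━━━━━━━━━━━━━━━┓      
      ┃ FileViewer          ┃      
      ┠─────────────────────┨      
      ┃name,amount,date    ▲┃━━━━━━
      ┃Carol Jones,9510.97,█┃      
      ┃Grace Brown,2179.65,░┃      
      ┃Grace King,8527.93,2░┃━━━━━━
      ┃Grace Wilson,8198.13░┃Minesw
      ┃Carol Wilson,8162.16░┃──────
      ┃Bob Davis,8997.99,20░┃■■■■■■
      ┃Alice Wilson,9183.48░┃■■■■■■


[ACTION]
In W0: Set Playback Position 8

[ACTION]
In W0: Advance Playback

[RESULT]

          ┃      012345678▼012345  
          ┃   Tom··██··█·█··█·█·█  
          ┃  Kick···█···███··█··█  
          ┃  Bass██···██··██·····  
          ┃ HiHat·█····█··█······  
          ┃                        
          ┃                        
          ┃                        
          ┃                        
          ┃                        
          ┃                        
      ┏━━━━━━━━━━━━━━━━━━━━━┓      
      ┃ FileViewer          ┃      
      ┠─────────────────────┨      
      ┃name,amount,date    ▲┃━━━━━━
      ┃Carol Jones,9510.97,█┃      
      ┃Grace Brown,2179.65,░┃      
      ┃Grace King,8527.93,2░┃━━━━━━
      ┃Grace Wilson,8198.13░┃Minesw
      ┃Carol Wilson,8162.16░┃──────
      ┃Bob Davis,8997.99,20░┃■■■■■■
      ┃Alice Wilson,9183.48░┃■■■■■■


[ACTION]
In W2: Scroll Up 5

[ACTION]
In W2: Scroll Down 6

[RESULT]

          ┃      012345678▼012345  
          ┃   Tom··██··█·█··█·█·█  
          ┃  Kick···█···███··█··█  
          ┃  Bass██···██··██·····  
          ┃ HiHat·█····█··█······  
          ┃                        
          ┃                        
          ┃                        
          ┃                        
          ┃                        
          ┃                        
      ┏━━━━━━━━━━━━━━━━━━━━━┓      
      ┃ FileViewer          ┃      
      ┠─────────────────────┨      
      ┃Bob Davis,8997.99,20▲┃━━━━━━
      ┃Alice Wilson,9183.48░┃      
      ┃Grace Wilson,9769.46░┃      
      ┃Bob Brown,4672.16,20░┃━━━━━━
      ┃Grace Brown,2424.93,░┃Minesw
      ┃Bob Brown,8914.74,20█┃──────
      ┃Bob Wilson,7217.37,2░┃■■■■■■
      ┃Ivy Hall,3018.50,202░┃■■■■■■


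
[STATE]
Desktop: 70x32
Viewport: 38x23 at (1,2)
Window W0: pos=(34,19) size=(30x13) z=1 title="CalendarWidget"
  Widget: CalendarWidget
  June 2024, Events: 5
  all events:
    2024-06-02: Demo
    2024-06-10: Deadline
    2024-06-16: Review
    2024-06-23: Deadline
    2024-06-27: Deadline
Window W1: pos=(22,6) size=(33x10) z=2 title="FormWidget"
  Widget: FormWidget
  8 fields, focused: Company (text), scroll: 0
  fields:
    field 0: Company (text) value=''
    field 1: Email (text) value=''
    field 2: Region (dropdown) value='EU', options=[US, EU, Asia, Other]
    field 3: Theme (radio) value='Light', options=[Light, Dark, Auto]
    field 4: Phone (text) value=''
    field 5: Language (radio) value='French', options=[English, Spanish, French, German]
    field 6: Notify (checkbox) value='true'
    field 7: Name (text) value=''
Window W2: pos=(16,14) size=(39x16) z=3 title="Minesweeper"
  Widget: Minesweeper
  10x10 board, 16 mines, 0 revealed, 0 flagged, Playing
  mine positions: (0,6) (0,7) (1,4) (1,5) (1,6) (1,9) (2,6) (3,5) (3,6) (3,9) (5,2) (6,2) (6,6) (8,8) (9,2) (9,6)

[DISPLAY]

                                      
                                      
                                      
                                      
                     ┏━━━━━━━━━━━━━━━━
                     ┃ FormWidget     
                     ┠────────────────
                     ┃> Company:    [ 
                     ┃  Email:      [ 
                     ┃  Region:     [E
                     ┃  Theme:      (●
                     ┃  Phone:      [ 
               ┏━━━━━━━━━━━━━━━━━━━━━━
               ┃ Minesweeper          
               ┠──────────────────────
               ┃■■■■■■■■■■            
               ┃■■■■■■■■■■            
               ┃■■■■■■■■■■            
               ┃■■■■■■■■■■            
               ┃■■■■■■■■■■            
               ┃■■■■■■■■■■            
               ┃■■■■■■■■■■            
               ┃■■■■■■■■■■            


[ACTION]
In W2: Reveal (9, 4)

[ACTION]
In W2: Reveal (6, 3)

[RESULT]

                                      
                                      
                                      
                                      
                     ┏━━━━━━━━━━━━━━━━
                     ┃ FormWidget     
                     ┠────────────────
                     ┃> Company:    [ 
                     ┃  Email:      [ 
                     ┃  Region:     [E
                     ┃  Theme:      (●
                     ┃  Phone:      [ 
               ┏━━━━━━━━━━━━━━━━━━━━━━
               ┃ Minesweeper          
               ┠──────────────────────
               ┃■■■■■■■■■■            
               ┃■■■■■■■■■■            
               ┃■■■■■■■■■■            
               ┃■■■■■■■■■■            
               ┃■■■112■■■■            
               ┃■■■2 1■■■■            
               ┃■■■2 1■■■■            
               ┃■■■1 1■■■■            


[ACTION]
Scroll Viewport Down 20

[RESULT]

                     ┃> Company:    [ 
                     ┃  Email:      [ 
                     ┃  Region:     [E
                     ┃  Theme:      (●
                     ┃  Phone:      [ 
               ┏━━━━━━━━━━━━━━━━━━━━━━
               ┃ Minesweeper          
               ┠──────────────────────
               ┃■■■■■■■■■■            
               ┃■■■■■■■■■■            
               ┃■■■■■■■■■■            
               ┃■■■■■■■■■■            
               ┃■■■112■■■■            
               ┃■■■2 1■■■■            
               ┃■■■2 1■■■■            
               ┃■■■1 1■■■■            
               ┃■■■1 1■■■■            
               ┃■■■1 1■■■■            
               ┃                      
               ┃                      
               ┗━━━━━━━━━━━━━━━━━━━━━━
                                 ┃    
                                 ┗━━━━


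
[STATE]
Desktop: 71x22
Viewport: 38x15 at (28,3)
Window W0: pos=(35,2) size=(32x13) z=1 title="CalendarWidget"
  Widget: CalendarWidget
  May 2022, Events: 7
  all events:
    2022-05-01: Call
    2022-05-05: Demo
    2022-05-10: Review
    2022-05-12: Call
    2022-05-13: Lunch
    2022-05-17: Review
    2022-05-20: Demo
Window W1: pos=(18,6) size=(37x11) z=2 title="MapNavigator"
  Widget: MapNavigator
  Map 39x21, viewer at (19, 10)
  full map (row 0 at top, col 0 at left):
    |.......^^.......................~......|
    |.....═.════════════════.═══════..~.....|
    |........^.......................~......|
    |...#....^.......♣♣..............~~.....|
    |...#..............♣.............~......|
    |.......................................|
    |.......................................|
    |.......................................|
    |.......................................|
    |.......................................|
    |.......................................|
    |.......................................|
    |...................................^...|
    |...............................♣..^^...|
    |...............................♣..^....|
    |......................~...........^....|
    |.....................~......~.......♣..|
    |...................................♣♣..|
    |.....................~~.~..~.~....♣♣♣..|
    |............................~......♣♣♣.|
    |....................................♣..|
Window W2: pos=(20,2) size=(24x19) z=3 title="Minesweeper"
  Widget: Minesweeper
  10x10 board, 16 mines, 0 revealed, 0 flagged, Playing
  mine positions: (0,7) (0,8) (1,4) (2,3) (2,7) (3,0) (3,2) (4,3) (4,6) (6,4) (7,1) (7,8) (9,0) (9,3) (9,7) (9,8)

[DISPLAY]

eeper          ┃rWidget               
───────────────┨──────────────────────
■■■            ┃   May 2022           
■■■            ┃━━━━━━━━━━┓u          
■■■            ┃          ┃1*         
■■■            ┃──────────┨ 8         
■■■            ┃..........┃4 15       
■■■            ┃..........┃ 22        
■■■            ┃..........┃9          
■■■            ┃..........┃           
■■■            ┃..........┃           
■■■            ┃........^.┃━━━━━━━━━━━
               ┃....♣..^^.┃           
               ┃━━━━━━━━━━┛           
               ┃                      


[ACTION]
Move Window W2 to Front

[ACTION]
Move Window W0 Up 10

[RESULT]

eeper          ┃   May 2022           
───────────────┨ Th Fr Sa Su          
■■■            ┃           1*         
■■■            ┃━━━━━━━━━━┓ 8         
■■■            ┃          ┃4 15       
■■■            ┃──────────┨ 22        
■■■            ┃..........┃9          
■■■            ┃..........┃           
■■■            ┃..........┃           
■■■            ┃..........┃━━━━━━━━━━━
■■■            ┃..........┃           
■■■            ┃........^.┃           
               ┃....♣..^^.┃           
               ┃━━━━━━━━━━┛           
               ┃                      


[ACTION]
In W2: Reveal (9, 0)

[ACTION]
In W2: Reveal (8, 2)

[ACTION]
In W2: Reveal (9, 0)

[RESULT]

eeper          ┃   May 2022           
───────────────┨ Th Fr Sa Su          
✹✹■            ┃           1*         
■■■            ┃━━━━━━━━━━┓ 8         
✹■■            ┃          ┃4 15       
■■■            ┃──────────┨ 22        
■■■            ┃..........┃9          
■■■            ┃..........┃           
■■■            ┃..........┃           
■✹■            ┃..........┃━━━━━━━━━━━
■■■            ┃..........┃           
✹✹■            ┃........^.┃           
               ┃....♣..^^.┃           
               ┃━━━━━━━━━━┛           
               ┃                      


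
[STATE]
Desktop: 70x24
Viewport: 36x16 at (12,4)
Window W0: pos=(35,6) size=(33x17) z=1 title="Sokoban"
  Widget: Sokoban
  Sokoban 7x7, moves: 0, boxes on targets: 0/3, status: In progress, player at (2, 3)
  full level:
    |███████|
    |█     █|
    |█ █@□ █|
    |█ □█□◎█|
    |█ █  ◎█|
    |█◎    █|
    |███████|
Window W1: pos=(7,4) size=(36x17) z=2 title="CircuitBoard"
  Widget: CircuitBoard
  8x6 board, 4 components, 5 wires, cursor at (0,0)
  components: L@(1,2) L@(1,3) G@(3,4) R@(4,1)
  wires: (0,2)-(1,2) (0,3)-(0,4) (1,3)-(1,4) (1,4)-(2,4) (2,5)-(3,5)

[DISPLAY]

━━━━━━━━━━━━━━━━━━━━━━━━━━━━━━┓     
cuitBoard                     ┃     
──────────────────────────────┨━━━━━
 1 2 3 4 5 6 7                ┃n    
.]      ·   · ─ ·             ┃─────
        │                     ┃     
        L   L ─ ·             ┃     
                │             ┃     
                ·   ·         ┃     
                    │         ┃     
                G   ·         ┃     
                              ┃     
    R                         ┃0  0/
                              ┃     
                              ┃     
or: (0,0)                     ┃     


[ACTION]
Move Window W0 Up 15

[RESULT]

━━━━━━━━━━━━━━━━━━━━━━━━━━━━━━┓     
cuitBoard                     ┃     
──────────────────────────────┨     
 1 2 3 4 5 6 7                ┃     
.]      ·   · ─ ·             ┃     
        │                     ┃     
        L   L ─ ·             ┃0  0/
                │             ┃     
                ·   ·         ┃     
                    │         ┃     
                G   ·         ┃     
                              ┃     
    R                         ┃━━━━━
                              ┃     
                              ┃     
or: (0,0)                     ┃     


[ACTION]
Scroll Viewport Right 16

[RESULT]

━━━━━━━━━━━━━━┓                     
              ┃                     
──────────────┨                     
              ┃                     
·             ┃                     
              ┃                     
·             ┃0  0/3               
│             ┃                     
·   ·         ┃                     
    │         ┃                     
G   ·         ┃                     
              ┃                     
              ┃━━━━━━━━━━━━━━━━━━━━━
              ┃                     
              ┃                     
              ┃                     


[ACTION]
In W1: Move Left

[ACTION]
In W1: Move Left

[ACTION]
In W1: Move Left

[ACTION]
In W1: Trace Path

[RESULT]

━━━━━━━━━━━━━━┓                     
              ┃                     
──────────────┨                     
              ┃                     
·             ┃                     
              ┃                     
·             ┃0  0/3               
│             ┃                     
·   ·         ┃                     
    │         ┃                     
G   ·         ┃                     
              ┃                     
              ┃━━━━━━━━━━━━━━━━━━━━━
              ┃                     
              ┃                     
: No connectio┃                     


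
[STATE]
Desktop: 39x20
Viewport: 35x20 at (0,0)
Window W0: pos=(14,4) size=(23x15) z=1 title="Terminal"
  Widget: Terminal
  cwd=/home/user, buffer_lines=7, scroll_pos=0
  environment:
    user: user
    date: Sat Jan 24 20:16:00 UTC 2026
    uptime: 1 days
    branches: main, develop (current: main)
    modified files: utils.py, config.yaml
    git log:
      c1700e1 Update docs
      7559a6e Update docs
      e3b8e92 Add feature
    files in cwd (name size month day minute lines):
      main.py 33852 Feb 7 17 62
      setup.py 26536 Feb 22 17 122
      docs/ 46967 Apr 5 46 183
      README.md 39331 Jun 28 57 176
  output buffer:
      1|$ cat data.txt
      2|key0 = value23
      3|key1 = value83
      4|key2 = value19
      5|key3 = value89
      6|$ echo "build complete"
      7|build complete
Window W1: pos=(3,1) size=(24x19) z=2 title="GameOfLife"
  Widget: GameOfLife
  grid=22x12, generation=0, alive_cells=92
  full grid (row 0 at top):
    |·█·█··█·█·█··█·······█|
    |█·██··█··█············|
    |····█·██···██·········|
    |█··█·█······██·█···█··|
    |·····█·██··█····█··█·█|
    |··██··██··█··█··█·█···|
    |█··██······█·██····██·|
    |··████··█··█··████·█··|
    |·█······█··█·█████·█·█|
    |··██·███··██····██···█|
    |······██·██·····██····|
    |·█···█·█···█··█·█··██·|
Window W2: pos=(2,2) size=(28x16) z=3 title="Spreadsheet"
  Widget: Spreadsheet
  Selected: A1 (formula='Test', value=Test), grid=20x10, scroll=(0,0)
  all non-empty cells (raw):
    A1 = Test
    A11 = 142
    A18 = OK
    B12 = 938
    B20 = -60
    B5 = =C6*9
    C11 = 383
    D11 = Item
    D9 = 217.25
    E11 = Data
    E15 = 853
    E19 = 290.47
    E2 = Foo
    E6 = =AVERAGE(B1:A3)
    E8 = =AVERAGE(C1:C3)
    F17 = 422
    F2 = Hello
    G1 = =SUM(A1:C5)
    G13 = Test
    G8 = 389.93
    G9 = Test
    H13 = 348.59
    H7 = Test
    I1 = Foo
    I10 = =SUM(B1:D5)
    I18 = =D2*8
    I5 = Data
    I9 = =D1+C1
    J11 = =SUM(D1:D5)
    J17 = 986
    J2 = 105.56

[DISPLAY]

                                   
   ┏━━━━━━━━━━━━━━━━━━━━━━┓        
  ┏━━━━━━━━━━━━━━━━━━━━━━━━━━┓     
  ┃ Spreadsheet              ┃     
  ┠──────────────────────────┨━━━━━
  ┃A1: Test                  ┃     
  ┃       A       B       C  ┃─────
  ┃--------------------------┃     
  ┃  1 [Test]         0      ┃     
  ┃  2        0       0      ┃     
  ┃  3        0       0      ┃     
  ┃  4        0       0      ┃     
  ┃  5        0       0      ┃omple
  ┃  6        0       0      ┃     
  ┃  7        0       0      ┃     
  ┃  8        0       0      ┃     
  ┃  9        0       0      ┃     
  ┗━━━━━━━━━━━━━━━━━━━━━━━━━━┛     
   ┃                      ┃━━━━━━━━
   ┗━━━━━━━━━━━━━━━━━━━━━━┛        


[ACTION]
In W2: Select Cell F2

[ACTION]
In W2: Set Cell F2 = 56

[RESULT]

                                   
   ┏━━━━━━━━━━━━━━━━━━━━━━┓        
  ┏━━━━━━━━━━━━━━━━━━━━━━━━━━┓     
  ┃ Spreadsheet              ┃     
  ┠──────────────────────────┨━━━━━
  ┃F2: 56                    ┃     
  ┃       A       B       C  ┃─────
  ┃--------------------------┃     
  ┃  1 Test           0      ┃     
  ┃  2        0       0      ┃     
  ┃  3        0       0      ┃     
  ┃  4        0       0      ┃     
  ┃  5        0       0      ┃omple
  ┃  6        0       0      ┃     
  ┃  7        0       0      ┃     
  ┃  8        0       0      ┃     
  ┃  9        0       0      ┃     
  ┗━━━━━━━━━━━━━━━━━━━━━━━━━━┛     
   ┃                      ┃━━━━━━━━
   ┗━━━━━━━━━━━━━━━━━━━━━━┛        


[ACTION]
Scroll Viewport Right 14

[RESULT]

                                   
━━━━━━━━━━━━━━━━━━━━━━┓            
━━━━━━━━━━━━━━━━━━━━━━━━━┓         
Spreadsheet              ┃         
─────────────────────────┨━━━━━━┓  
2: 56                    ┃      ┃  
      A       B       C  ┃──────┨  
-------------------------┃      ┃  
 1 Test           0      ┃      ┃  
 2        0       0      ┃      ┃  
 3        0       0      ┃      ┃  
 4        0       0      ┃      ┃  
 5        0       0      ┃omplet┃  
 6        0       0      ┃      ┃  
 7        0       0      ┃      ┃  
 8        0       0      ┃      ┃  
 9        0       0      ┃      ┃  
━━━━━━━━━━━━━━━━━━━━━━━━━┛      ┃  
                      ┃━━━━━━━━━┛  
━━━━━━━━━━━━━━━━━━━━━━┛            


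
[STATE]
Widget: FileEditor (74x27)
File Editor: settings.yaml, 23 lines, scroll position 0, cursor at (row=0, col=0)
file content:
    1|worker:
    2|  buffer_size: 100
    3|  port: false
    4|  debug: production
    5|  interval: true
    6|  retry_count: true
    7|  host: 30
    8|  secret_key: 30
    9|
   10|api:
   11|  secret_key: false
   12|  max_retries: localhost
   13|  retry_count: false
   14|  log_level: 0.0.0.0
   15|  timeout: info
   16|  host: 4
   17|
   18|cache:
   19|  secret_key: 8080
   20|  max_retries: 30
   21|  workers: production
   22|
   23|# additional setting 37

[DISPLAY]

█orker:                                                                  ▲
  buffer_size: 100                                                       █
  port: false                                                            ░
  debug: production                                                      ░
  interval: true                                                         ░
  retry_count: true                                                      ░
  host: 30                                                               ░
  secret_key: 30                                                         ░
                                                                         ░
api:                                                                     ░
  secret_key: false                                                      ░
  max_retries: localhost                                                 ░
  retry_count: false                                                     ░
  log_level: 0.0.0.0                                                     ░
  timeout: info                                                          ░
  host: 4                                                                ░
                                                                         ░
cache:                                                                   ░
  secret_key: 8080                                                       ░
  max_retries: 30                                                        ░
  workers: production                                                    ░
                                                                         ░
# additional setting 37                                                  ░
                                                                         ░
                                                                         ░
                                                                         ░
                                                                         ▼


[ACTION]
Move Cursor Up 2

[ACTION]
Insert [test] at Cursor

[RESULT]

test█orker:                                                              ▲
  buffer_size: 100                                                       █
  port: false                                                            ░
  debug: production                                                      ░
  interval: true                                                         ░
  retry_count: true                                                      ░
  host: 30                                                               ░
  secret_key: 30                                                         ░
                                                                         ░
api:                                                                     ░
  secret_key: false                                                      ░
  max_retries: localhost                                                 ░
  retry_count: false                                                     ░
  log_level: 0.0.0.0                                                     ░
  timeout: info                                                          ░
  host: 4                                                                ░
                                                                         ░
cache:                                                                   ░
  secret_key: 8080                                                       ░
  max_retries: 30                                                        ░
  workers: production                                                    ░
                                                                         ░
# additional setting 37                                                  ░
                                                                         ░
                                                                         ░
                                                                         ░
                                                                         ▼


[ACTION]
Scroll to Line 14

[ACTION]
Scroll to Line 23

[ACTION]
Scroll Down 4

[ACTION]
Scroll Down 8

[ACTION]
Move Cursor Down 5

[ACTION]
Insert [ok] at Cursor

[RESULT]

testworker:                                                              ▲
  buffer_size: 100                                                       █
  port: false                                                            ░
  debug: production                                                      ░
  interval: true                                                         ░
  reok█ry_count: true                                                    ░
  host: 30                                                               ░
  secret_key: 30                                                         ░
                                                                         ░
api:                                                                     ░
  secret_key: false                                                      ░
  max_retries: localhost                                                 ░
  retry_count: false                                                     ░
  log_level: 0.0.0.0                                                     ░
  timeout: info                                                          ░
  host: 4                                                                ░
                                                                         ░
cache:                                                                   ░
  secret_key: 8080                                                       ░
  max_retries: 30                                                        ░
  workers: production                                                    ░
                                                                         ░
# additional setting 37                                                  ░
                                                                         ░
                                                                         ░
                                                                         ░
                                                                         ▼


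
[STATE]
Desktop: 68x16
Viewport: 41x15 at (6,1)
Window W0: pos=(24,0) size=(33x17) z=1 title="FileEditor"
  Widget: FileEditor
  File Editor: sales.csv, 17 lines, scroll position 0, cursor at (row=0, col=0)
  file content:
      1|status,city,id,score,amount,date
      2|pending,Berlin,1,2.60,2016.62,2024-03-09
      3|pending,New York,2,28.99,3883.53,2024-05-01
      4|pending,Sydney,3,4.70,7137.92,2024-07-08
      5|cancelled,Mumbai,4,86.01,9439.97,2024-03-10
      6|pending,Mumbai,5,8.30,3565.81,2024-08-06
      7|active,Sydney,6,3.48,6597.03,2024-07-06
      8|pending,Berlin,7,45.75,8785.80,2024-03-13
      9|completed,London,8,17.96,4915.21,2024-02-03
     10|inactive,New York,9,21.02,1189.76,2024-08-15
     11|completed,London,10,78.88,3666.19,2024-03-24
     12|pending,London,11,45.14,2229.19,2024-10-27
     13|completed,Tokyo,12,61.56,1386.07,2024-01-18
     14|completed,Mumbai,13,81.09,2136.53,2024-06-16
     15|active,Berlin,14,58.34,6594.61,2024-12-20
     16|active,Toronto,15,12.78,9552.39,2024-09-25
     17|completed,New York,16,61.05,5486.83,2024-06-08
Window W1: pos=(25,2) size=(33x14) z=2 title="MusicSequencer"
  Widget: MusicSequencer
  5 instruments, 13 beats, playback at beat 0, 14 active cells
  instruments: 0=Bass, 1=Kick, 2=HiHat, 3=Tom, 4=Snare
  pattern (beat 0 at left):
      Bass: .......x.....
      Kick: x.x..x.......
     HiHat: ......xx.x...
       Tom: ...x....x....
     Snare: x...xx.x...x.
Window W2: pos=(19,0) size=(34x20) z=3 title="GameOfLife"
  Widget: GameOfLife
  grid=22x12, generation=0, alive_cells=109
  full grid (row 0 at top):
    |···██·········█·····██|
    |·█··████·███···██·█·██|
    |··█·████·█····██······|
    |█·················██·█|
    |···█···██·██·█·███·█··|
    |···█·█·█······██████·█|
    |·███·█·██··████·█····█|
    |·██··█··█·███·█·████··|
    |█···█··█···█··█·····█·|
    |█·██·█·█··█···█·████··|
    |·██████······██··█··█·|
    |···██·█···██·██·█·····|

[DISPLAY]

             ┃ GameOfLife                
             ┠───────────────────────────
             ┃Gen: 0                     
             ┃···██·········█·····██     
             ┃·█··████·███···██·█·██     
             ┃··█·████·█····██······     
             ┃█·················██·█     
             ┃···█···██·██·█·███·█··     
             ┃···█·█·█······██████·█     
             ┃·███·█·██··████·█····█     
             ┃·██··█··█·███·█·████··     
             ┃█···█··█···█··█·····█·     
             ┃█·██·█·█··█···█·████··     
             ┃·██████······██··█··█·     
             ┃···██·█···██·██·█·····     


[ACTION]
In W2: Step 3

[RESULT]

             ┃ GameOfLife                
             ┠───────────────────────────
             ┃Gen: 3                     
             ┃······█·███···········     
             ┃····██·████·········█·     
             ┃·····█·██·····██····█·     
             ┃·····█··██·········███     
             ┃··██··███·█········██·     
             ┃··██·█··█·············     
             ┃··█████···███···██··█·     
             ┃█·█·██·█··███·█·██████     
             ┃··█·██··███·████·····█     
             ┃██···█·█·██·██·█·██·██     
             ┃······███·█···████·██·     
             ┃···········███········     


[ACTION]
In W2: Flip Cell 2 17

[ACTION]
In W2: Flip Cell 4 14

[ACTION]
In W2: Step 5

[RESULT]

             ┃ GameOfLife                
             ┠───────────────────────────
             ┃Gen: 8                     
             ┃····██····█···········     
             ┃····█·····█···········     
             ┃·····█····█········█··     
             ┃······██··█·······██··     
             ┃·██··█·███···█····█·█·     
             ┃·███··██····████·██···     
             ┃···█····█······██████·     
             ┃····█·····████···█·██·     
             ┃█·····██·······█·····█     
             ┃·█········█·█·······██     
             ┃··██··█·█·███··█······     
             ┃·············███····██     


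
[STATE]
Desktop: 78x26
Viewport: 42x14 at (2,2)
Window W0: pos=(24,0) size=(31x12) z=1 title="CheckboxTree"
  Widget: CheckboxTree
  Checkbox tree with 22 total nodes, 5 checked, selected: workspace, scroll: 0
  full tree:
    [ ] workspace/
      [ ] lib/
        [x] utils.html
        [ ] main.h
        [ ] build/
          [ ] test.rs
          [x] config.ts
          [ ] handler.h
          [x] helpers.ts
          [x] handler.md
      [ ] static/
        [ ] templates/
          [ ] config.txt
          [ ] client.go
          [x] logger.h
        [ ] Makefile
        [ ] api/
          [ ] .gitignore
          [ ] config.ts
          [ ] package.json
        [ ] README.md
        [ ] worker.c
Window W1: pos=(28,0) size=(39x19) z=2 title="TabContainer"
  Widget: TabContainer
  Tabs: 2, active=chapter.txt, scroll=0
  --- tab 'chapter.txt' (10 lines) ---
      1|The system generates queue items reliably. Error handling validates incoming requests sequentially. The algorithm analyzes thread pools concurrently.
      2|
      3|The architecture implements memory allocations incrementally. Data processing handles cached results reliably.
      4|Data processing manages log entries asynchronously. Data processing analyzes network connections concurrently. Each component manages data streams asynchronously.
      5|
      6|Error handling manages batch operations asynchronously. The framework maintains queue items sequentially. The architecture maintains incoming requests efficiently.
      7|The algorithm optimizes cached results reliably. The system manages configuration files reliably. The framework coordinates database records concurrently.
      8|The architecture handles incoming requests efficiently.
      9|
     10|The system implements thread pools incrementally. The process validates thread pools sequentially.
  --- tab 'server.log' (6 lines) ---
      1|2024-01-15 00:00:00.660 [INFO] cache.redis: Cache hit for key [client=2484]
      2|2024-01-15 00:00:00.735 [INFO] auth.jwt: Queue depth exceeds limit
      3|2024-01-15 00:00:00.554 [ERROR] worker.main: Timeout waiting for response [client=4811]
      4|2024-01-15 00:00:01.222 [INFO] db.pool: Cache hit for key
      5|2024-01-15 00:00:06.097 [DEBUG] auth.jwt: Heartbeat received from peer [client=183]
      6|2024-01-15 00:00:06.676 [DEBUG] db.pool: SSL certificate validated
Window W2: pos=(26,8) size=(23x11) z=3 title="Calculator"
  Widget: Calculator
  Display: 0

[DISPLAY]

                      ┠───┠───────────────
                      ┃>[-┃[chapter.txt]│ 
                      ┃   ┃───────────────
                      ┃   ┃The system gene
                      ┃   ┃               
                      ┃   ┃The architectur
                      ┃ ┏━━━━━━━━━━━━━━━━━
                      ┃ ┃ Calculator      
                      ┃ ┠─────────────────
                      ┗━┃                 
                        ┃┌───┬───┬───┬───┐
                        ┃│ 7 │ 8 │ 9 │ ÷ │
                        ┃├───┼───┼───┼───┤
                        ┃│ 4 │ 5 │ 6 │ × │


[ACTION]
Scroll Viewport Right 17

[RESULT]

     ┠───┠────────────────────────────────
     ┃>[-┃[chapter.txt]│ server.log       
     ┃   ┃────────────────────────────────
     ┃   ┃The system generates queue items
     ┃   ┃                                
     ┃   ┃The architecture implements memo
     ┃ ┏━━━━━━━━━━━━━━━━━━━━━┓ges log entr
     ┃ ┃ Calculator          ┃            
     ┃ ┠─────────────────────┨es batch ope
     ┗━┃                    0┃zes cached r
       ┃┌───┬───┬───┬───┐    ┃dles incomin
       ┃│ 7 │ 8 │ 9 │ ÷ │    ┃            
       ┃├───┼───┼───┼───┤    ┃s thread poo
       ┃│ 4 │ 5 │ 6 │ × │    ┃            


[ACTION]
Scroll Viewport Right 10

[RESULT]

─────────────────────────────────────┨    
[chapter.txt]│ server.log            ┃    
─────────────────────────────────────┃    
The system generates queue items reli┃    
                                     ┃    
The architecture implements memory al┃    
━━━━━━━━━━━━━━━━━━━┓ges log entries a┃    
alculator          ┃                 ┃    
───────────────────┨es batch operatio┃    
                  0┃zes cached result┃    
──┬───┬───┬───┐    ┃dles incoming req┃    
7 │ 8 │ 9 │ ÷ │    ┃                 ┃    
──┼───┼───┼───┤    ┃s thread pools in┃    
4 │ 5 │ 6 │ × │    ┃                 ┃    


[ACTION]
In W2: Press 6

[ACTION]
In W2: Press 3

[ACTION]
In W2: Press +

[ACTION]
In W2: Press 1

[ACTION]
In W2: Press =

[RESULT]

─────────────────────────────────────┨    
[chapter.txt]│ server.log            ┃    
─────────────────────────────────────┃    
The system generates queue items reli┃    
                                     ┃    
The architecture implements memory al┃    
━━━━━━━━━━━━━━━━━━━┓ges log entries a┃    
alculator          ┃                 ┃    
───────────────────┨es batch operatio┃    
                 64┃zes cached result┃    
──┬───┬───┬───┐    ┃dles incoming req┃    
7 │ 8 │ 9 │ ÷ │    ┃                 ┃    
──┼───┼───┼───┤    ┃s thread pools in┃    
4 │ 5 │ 6 │ × │    ┃                 ┃    
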